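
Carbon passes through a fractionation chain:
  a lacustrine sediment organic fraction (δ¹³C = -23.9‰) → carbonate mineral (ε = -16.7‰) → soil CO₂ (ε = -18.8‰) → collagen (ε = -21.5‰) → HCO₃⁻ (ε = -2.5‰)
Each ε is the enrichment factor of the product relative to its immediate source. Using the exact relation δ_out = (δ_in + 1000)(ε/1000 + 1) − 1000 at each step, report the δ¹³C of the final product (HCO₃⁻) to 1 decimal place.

step 1: δ = (-23.90 + 1000)·(-16.7/1000 + 1) − 1000 = -40.20‰
step 2: δ = (-40.20 + 1000)·(-18.8/1000 + 1) − 1000 = -58.25‰
step 3: δ = (-58.25 + 1000)·(-21.5/1000 + 1) − 1000 = -78.49‰
step 4: δ = (-78.49 + 1000)·(-2.5/1000 + 1) − 1000 = -80.80‰

-80.8‰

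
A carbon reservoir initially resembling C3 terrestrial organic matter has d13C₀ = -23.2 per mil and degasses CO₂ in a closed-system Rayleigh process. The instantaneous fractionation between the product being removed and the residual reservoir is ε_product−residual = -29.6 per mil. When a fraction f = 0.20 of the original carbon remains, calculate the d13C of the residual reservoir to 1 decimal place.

24.5 per mil

Rayleigh residual: δ_res = (δ₀ + 1000)·f^(α−1) − 1000
α = ε/1000 + 1 = 0.97040, so α − 1 = -0.02960
f^(α−1) = 0.20^(-0.02960) = 1.048792
δ_res = (-23.2 + 1000) × 1.048792 − 1000 = 1024.460 − 1000 = 24.46 per mil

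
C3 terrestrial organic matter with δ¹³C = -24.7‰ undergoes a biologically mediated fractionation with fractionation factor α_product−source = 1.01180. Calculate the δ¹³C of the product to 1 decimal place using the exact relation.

δ_product = (δ_source + 1000)·α − 1000
δ_product = (-24.7 + 1000) × 1.01180 − 1000
δ_product = 986.809 − 1000 = -13.19‰

-13.2‰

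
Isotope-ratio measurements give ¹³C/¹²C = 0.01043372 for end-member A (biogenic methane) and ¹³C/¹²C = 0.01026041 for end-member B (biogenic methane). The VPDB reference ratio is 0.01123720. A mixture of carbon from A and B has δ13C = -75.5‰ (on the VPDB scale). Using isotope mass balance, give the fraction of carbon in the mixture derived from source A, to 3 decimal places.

0.741

δ_A = (0.01043372/0.01123720 − 1)×1000 = (0.928498 − 1)×1000 = -71.502‰
δ_B = (0.01026041/0.01123720 − 1)×1000 = (0.913075 − 1)×1000 = -86.925‰
f_A = (δ_mix − δ_B)/(δ_A − δ_B) = (-75.5 − (-86.925))/(-71.502 − (-86.925))
f_A = 11.425 / 15.423 = 0.7408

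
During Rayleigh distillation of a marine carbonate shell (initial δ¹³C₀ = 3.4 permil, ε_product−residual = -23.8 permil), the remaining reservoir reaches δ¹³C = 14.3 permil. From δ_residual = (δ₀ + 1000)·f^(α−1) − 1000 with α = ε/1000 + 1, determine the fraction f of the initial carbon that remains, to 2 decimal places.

α − 1 = ε/1000 = -0.0238
(δ_res + 1000)/(δ₀ + 1000) = (14.3 + 1000)/(3.4 + 1000) = 1014.3/1003.4 = 1.010863
f = 1.010863^(1/-0.0238) = exp(ln(1.010863)/-0.0238) = exp(0.01080/-0.0238)
f = exp(-0.4540) = 0.6351

0.64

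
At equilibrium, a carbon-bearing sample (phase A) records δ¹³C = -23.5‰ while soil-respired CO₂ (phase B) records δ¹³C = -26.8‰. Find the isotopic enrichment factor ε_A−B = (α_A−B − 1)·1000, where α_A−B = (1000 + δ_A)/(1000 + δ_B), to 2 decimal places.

α_A−B = (1000 + -23.5) / (1000 + -26.8) = 976.5 / 973.2 = 1.003391
ε_A−B = (1.003391 − 1) × 1000 = 3.391‰
(The approximation ε ≈ δ_A − δ_B would give 3.3‰.)

3.39‰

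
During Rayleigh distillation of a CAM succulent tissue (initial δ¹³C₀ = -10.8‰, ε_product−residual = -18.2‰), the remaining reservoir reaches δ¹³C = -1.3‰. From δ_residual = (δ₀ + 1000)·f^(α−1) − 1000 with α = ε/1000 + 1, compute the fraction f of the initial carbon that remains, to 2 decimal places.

α − 1 = ε/1000 = -0.0182
(δ_res + 1000)/(δ₀ + 1000) = (-1.3 + 1000)/(-10.8 + 1000) = 998.7/989.2 = 1.009604
f = 1.009604^(1/-0.0182) = exp(ln(1.009604)/-0.0182) = exp(0.00956/-0.0182)
f = exp(-0.5252) = 0.5915

0.59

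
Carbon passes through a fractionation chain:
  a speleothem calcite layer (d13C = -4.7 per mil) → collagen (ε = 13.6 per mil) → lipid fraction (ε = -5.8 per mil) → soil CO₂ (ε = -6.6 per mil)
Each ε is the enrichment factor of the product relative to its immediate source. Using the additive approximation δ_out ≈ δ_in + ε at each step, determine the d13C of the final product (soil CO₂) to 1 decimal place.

-3.5 per mil

step 1: δ ≈ -4.7 + (13.6) = 8.9 per mil
step 2: δ ≈ 8.9 + (-5.8) = 3.1 per mil
step 3: δ ≈ 3.1 + (-6.6) = -3.5 per mil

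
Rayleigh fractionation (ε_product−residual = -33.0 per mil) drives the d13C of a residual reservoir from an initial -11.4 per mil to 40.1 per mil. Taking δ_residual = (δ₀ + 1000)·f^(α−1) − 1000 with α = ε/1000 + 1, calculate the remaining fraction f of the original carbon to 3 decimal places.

α − 1 = ε/1000 = -0.0330
(δ_res + 1000)/(δ₀ + 1000) = (40.1 + 1000)/(-11.4 + 1000) = 1040.1/988.6 = 1.052094
f = 1.052094^(1/-0.0330) = exp(ln(1.052094)/-0.0330) = exp(0.05078/-0.0330)
f = exp(-1.5389) = 0.2146

0.215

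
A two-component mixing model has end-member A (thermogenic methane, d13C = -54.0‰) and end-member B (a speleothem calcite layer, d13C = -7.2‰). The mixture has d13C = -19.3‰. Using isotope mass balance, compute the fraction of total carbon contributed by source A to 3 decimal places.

δ_mix = f_A·δ_A + (1 − f_A)·δ_B  ⇒  f_A = (δ_mix − δ_B)/(δ_A − δ_B)
f_A = (-19.3 − (-7.2)) / (-54.0 − (-7.2))
f_A = -12.1 / -46.8 = 0.2585

0.259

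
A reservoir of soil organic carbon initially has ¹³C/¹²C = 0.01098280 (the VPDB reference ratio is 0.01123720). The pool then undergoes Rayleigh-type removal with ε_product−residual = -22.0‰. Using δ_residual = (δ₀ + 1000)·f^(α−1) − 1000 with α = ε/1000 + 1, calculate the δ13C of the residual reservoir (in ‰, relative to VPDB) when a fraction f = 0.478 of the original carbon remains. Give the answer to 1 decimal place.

δ₀ = (0.01098280/0.01123720 − 1)×1000 = (0.977361 − 1)×1000 = -22.639‰
α − 1 = ε/1000 = -0.0220
f^(α−1) = 0.478^(-0.0220) = 1.016372
δ_res = (-22.639 + 1000) × 1.016372 − 1000 = 993.362 − 1000 = -6.64‰

-6.6‰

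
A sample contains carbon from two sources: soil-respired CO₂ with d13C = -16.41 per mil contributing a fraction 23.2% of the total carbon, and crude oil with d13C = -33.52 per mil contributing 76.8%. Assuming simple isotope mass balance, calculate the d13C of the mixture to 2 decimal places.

-29.55 per mil

δ_mix = f_A·δ_A + f_B·δ_B
δ_mix = 0.232 × (-16.41) + 0.768 × (-33.52)
δ_mix = -3.807 + -25.743 = -29.550 per mil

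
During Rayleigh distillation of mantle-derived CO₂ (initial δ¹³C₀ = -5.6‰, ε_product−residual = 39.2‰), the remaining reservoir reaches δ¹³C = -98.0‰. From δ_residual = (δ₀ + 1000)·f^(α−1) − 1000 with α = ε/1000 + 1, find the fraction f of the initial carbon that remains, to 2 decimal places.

0.08

α − 1 = ε/1000 = 0.0392
(δ_res + 1000)/(δ₀ + 1000) = (-98.0 + 1000)/(-5.6 + 1000) = 902.0/994.4 = 0.907080
f = 0.907080^(1/0.0392) = exp(ln(0.907080)/0.0392) = exp(-0.09753/0.0392)
f = exp(-2.4879) = 0.0831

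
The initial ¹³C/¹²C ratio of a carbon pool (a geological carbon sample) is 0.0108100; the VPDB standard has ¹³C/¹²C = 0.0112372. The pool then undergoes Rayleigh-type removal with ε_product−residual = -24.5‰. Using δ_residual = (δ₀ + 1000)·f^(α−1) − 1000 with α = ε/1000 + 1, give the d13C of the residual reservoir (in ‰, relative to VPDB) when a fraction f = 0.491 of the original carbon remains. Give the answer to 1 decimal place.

-21.1‰

δ₀ = (0.0108100/0.0112372 − 1)×1000 = (0.961983 − 1)×1000 = -38.017‰
α − 1 = ε/1000 = -0.0245
f^(α−1) = 0.491^(-0.0245) = 1.017580
δ_res = (-38.017 + 1000) × 1.017580 − 1000 = 978.895 − 1000 = -21.11‰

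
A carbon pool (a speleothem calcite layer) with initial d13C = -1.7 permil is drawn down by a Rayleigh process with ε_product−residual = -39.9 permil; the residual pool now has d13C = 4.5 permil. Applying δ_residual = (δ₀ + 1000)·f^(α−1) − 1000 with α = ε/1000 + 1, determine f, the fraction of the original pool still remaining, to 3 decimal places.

0.856

α − 1 = ε/1000 = -0.0399
(δ_res + 1000)/(δ₀ + 1000) = (4.5 + 1000)/(-1.7 + 1000) = 1004.5/998.3 = 1.006211
f = 1.006211^(1/-0.0399) = exp(ln(1.006211)/-0.0399) = exp(0.00619/-0.0399)
f = exp(-0.1552) = 0.8563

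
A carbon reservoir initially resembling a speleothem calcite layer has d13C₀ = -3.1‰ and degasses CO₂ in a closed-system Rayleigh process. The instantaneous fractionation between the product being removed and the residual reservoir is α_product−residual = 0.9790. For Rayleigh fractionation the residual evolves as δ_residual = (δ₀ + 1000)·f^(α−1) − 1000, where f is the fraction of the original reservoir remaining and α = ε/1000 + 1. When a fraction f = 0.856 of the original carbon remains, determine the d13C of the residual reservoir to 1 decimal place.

0.2‰

Rayleigh residual: δ_res = (δ₀ + 1000)·f^(α−1) − 1000
α − 1 = -0.02100
f^(α−1) = 0.856^(-0.02100) = 1.003271
δ_res = (-3.1 + 1000) × 1.003271 − 1000 = 1000.160 − 1000 = 0.16‰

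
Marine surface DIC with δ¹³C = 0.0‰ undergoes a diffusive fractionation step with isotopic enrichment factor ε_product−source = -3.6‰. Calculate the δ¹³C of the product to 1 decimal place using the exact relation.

Exactly, δ_product = (δ_source + 1000)·(ε/1000 + 1) − 1000.
δ_product = (0.0 + 1000) × (-3.6/1000 + 1) − 1000
δ_product = -3.60‰

-3.6‰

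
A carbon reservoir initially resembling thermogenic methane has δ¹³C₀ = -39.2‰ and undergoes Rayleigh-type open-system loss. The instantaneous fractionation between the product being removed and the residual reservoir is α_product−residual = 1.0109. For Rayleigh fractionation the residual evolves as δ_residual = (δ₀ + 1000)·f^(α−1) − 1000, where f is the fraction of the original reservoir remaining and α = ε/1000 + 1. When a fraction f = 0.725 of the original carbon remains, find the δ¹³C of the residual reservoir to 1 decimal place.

-42.6‰

Rayleigh residual: δ_res = (δ₀ + 1000)·f^(α−1) − 1000
α − 1 = 0.01090
f^(α−1) = 0.725^(0.01090) = 0.996501
δ_res = (-39.2 + 1000) × 0.996501 − 1000 = 957.438 − 1000 = -42.56‰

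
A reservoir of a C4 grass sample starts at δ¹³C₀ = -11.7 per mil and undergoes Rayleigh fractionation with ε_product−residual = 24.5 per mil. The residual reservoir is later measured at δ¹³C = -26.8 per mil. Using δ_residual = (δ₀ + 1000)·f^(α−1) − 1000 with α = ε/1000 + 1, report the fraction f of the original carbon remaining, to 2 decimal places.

0.53

α − 1 = ε/1000 = 0.0245
(δ_res + 1000)/(δ₀ + 1000) = (-26.8 + 1000)/(-11.7 + 1000) = 973.2/988.3 = 0.984721
f = 0.984721^(1/0.0245) = exp(ln(0.984721)/0.0245) = exp(-0.01540/0.0245)
f = exp(-0.6284) = 0.5334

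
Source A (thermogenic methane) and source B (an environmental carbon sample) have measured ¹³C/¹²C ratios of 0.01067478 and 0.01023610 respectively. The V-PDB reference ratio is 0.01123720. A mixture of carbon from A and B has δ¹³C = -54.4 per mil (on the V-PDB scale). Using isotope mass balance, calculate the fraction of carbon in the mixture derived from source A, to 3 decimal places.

0.889

δ_A = (0.01067478/0.01123720 − 1)×1000 = (0.949950 − 1)×1000 = -50.050 per mil
δ_B = (0.01023610/0.01123720 − 1)×1000 = (0.910912 − 1)×1000 = -89.088 per mil
f_A = (δ_mix − δ_B)/(δ_A − δ_B) = (-54.4 − (-89.088))/(-50.050 − (-89.088))
f_A = 34.688 / 39.038 = 0.8886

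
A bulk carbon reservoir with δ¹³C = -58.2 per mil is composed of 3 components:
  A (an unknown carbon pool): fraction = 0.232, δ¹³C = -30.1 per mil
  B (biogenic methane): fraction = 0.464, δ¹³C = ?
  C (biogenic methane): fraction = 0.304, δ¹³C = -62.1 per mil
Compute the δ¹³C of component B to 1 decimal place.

-69.7 per mil

Isotope mass balance: δ_bulk = Σ fᵢ·δᵢ.
-58.2 = 0.232×(-30.1) + 0.464×δ_B + 0.304×(-62.1)
0.464·δ_B = -58.2 − (-25.862) = -32.338
δ_B = -32.338 / 0.464 = -69.69 per mil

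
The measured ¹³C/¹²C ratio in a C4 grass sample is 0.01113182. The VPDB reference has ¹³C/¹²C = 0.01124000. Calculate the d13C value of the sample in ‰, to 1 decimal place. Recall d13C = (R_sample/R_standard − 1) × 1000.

-9.6‰

d13C = (R_sample / R_standard − 1) × 1000
R_sample / R_standard = 0.01113182 / 0.01124000 = 0.990375
d13C = (0.990375 − 1) × 1000 = -9.62‰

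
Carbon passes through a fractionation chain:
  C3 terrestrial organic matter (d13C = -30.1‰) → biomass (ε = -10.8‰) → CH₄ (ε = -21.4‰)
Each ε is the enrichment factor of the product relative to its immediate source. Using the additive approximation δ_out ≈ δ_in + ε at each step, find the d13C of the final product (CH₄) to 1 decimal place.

-62.3‰

step 1: δ ≈ -30.1 + (-10.8) = -40.9‰
step 2: δ ≈ -40.9 + (-21.4) = -62.3‰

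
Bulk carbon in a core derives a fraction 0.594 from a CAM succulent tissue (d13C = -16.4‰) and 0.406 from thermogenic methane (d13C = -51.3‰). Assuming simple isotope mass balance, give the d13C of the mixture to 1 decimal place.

δ_mix = f_A·δ_A + f_B·δ_B
δ_mix = 0.594 × (-16.4) + 0.406 × (-51.3)
δ_mix = -9.74 + -20.83 = -30.57‰

-30.6‰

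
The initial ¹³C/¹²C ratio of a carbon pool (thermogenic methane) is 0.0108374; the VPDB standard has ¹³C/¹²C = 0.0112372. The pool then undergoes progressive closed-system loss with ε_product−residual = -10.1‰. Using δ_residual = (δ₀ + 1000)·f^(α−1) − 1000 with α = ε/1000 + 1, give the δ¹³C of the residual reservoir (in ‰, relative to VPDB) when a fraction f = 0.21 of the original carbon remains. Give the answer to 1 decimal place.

δ₀ = (0.0108374/0.0112372 − 1)×1000 = (0.964422 − 1)×1000 = -35.578‰
α − 1 = ε/1000 = -0.0101
f^(α−1) = 0.21^(-0.0101) = 1.015887
δ_res = (-35.578 + 1000) × 1.015887 − 1000 = 979.744 − 1000 = -20.26‰

-20.3‰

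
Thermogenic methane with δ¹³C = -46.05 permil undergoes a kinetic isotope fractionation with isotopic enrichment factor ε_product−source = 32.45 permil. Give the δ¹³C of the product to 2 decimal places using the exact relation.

To first order, δ_product ≈ δ_source + ε = -13.60 permil.
Exactly, δ_product = (δ_source + 1000)·(ε/1000 + 1) − 1000.
δ_product = (-46.05 + 1000) × (32.45/1000 + 1) − 1000
δ_product = -15.094 permil

-15.09 permil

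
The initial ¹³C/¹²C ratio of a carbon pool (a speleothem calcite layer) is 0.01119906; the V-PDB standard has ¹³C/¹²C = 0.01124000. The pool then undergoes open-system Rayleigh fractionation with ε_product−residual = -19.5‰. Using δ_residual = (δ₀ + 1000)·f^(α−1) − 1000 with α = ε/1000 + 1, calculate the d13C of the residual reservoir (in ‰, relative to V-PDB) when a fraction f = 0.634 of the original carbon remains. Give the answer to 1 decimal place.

δ₀ = (0.01119906/0.01124000 − 1)×1000 = (0.996358 − 1)×1000 = -3.642‰
α − 1 = ε/1000 = -0.0195
f^(α−1) = 0.634^(-0.0195) = 1.008926
δ_res = (-3.642 + 1000) × 1.008926 − 1000 = 1005.251 − 1000 = 5.25‰

5.3‰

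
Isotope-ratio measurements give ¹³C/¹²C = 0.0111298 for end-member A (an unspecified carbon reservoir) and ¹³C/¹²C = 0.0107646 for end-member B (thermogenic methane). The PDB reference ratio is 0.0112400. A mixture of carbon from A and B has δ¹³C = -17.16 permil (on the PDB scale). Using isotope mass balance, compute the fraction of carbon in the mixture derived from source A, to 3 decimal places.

0.774

δ_A = (0.0111298/0.0112400 − 1)×1000 = (0.990196 − 1)×1000 = -9.804 permil
δ_B = (0.0107646/0.0112400 − 1)×1000 = (0.957705 − 1)×1000 = -42.295 permil
f_A = (δ_mix − δ_B)/(δ_A − δ_B) = (-17.16 − (-42.295))/(-9.804 − (-42.295))
f_A = 25.135 / 32.491 = 0.7736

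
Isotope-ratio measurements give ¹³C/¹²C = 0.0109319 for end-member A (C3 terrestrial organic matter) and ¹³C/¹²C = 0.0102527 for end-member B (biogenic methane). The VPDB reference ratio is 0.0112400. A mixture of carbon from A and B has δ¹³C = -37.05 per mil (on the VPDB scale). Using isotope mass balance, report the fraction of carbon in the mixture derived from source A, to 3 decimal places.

δ_A = (0.0109319/0.0112400 − 1)×1000 = (0.972589 − 1)×1000 = -27.411 per mil
δ_B = (0.0102527/0.0112400 − 1)×1000 = (0.912162 − 1)×1000 = -87.838 per mil
f_A = (δ_mix − δ_B)/(δ_A − δ_B) = (-37.05 − (-87.838))/(-27.411 − (-87.838))
f_A = 50.788 / 60.427 = 0.8405

0.840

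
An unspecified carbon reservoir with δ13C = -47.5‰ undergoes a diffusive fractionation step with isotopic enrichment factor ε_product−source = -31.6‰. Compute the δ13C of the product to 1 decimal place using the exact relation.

-77.6‰

Exactly, δ_product = (δ_source + 1000)·(ε/1000 + 1) − 1000.
δ_product = (-47.5 + 1000) × (-31.6/1000 + 1) − 1000
δ_product = -77.60‰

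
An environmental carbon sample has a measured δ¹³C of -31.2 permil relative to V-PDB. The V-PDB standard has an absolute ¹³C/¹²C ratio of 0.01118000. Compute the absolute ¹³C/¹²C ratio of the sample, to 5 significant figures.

R_sample = R_standard × (δ¹³C/1000 + 1)
R_sample = 0.01118000 × (-31.2/1000 + 1) = 0.01118000 × 0.968800
R_sample = 0.0108312

0.010831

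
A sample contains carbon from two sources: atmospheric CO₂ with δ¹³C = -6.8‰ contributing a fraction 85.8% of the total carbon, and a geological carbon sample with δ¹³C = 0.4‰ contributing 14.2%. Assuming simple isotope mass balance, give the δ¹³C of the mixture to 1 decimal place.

δ_mix = f_A·δ_A + f_B·δ_B
δ_mix = 0.858 × (-6.8) + 0.142 × (0.4)
δ_mix = -5.83 + 0.06 = -5.78‰

-5.8‰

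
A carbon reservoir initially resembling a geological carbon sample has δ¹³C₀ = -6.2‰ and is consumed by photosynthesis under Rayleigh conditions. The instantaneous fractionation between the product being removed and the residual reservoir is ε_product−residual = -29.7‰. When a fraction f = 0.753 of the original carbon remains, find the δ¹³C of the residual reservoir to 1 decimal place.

Rayleigh residual: δ_res = (δ₀ + 1000)·f^(α−1) − 1000
α = ε/1000 + 1 = 0.97030, so α − 1 = -0.02970
f^(α−1) = 0.753^(-0.02970) = 1.008461
δ_res = (-6.2 + 1000) × 1.008461 − 1000 = 1002.209 − 1000 = 2.21‰

2.2‰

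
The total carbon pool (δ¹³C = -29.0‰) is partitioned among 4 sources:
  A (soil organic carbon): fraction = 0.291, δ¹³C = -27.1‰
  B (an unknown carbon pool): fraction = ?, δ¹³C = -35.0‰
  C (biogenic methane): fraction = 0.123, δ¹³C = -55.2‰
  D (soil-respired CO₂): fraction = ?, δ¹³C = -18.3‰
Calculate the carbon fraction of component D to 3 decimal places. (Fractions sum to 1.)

Let f_D and f_B be the unknown fractions; fractions sum to 1 so f_D + f_B = 0.586.
Mass balance: Σ fᵢ·δᵢ = δ_bulk ⇒ f_D·(-18.3) + f_B·(-35.0) = -29.0 − (-14.676) = -14.324
Substitute f_B = 0.586 − f_D:
f_D·(-18.3 − -35.0) = -14.324 − 0.586×(-35.0) = 6.186
f_D = 6.186 / 16.7 = 0.3704

0.370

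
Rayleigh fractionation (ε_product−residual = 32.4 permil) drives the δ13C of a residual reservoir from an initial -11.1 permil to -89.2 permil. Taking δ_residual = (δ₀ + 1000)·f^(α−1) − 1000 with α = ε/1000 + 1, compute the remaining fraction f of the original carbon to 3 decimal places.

α − 1 = ε/1000 = 0.0324
(δ_res + 1000)/(δ₀ + 1000) = (-89.2 + 1000)/(-11.1 + 1000) = 910.8/988.9 = 0.921023
f = 0.921023^(1/0.0324) = exp(ln(0.921023)/0.0324) = exp(-0.08227/0.0324)
f = exp(-2.5392) = 0.0789

0.079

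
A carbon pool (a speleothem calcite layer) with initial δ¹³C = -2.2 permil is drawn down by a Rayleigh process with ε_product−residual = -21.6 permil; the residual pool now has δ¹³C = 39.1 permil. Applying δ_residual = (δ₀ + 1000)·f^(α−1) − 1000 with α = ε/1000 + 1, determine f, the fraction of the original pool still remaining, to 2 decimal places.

α − 1 = ε/1000 = -0.0216
(δ_res + 1000)/(δ₀ + 1000) = (39.1 + 1000)/(-2.2 + 1000) = 1039.1/997.8 = 1.041391
f = 1.041391^(1/-0.0216) = exp(ln(1.041391)/-0.0216) = exp(0.04056/-0.0216)
f = exp(-1.8777) = 0.1529

0.15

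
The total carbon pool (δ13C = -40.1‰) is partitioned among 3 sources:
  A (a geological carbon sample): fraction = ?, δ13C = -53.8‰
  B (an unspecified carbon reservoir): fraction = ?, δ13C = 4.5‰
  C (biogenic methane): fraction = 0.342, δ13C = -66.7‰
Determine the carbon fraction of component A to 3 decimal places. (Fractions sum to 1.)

0.347

Let f_A and f_B be the unknown fractions; fractions sum to 1 so f_A + f_B = 0.658.
Mass balance: Σ fᵢ·δᵢ = δ_bulk ⇒ f_A·(-53.8) + f_B·(4.5) = -40.1 − (-22.811) = -17.289
Substitute f_B = 0.658 − f_A:
f_A·(-53.8 − 4.5) = -17.289 − 0.658×(4.5) = -20.250
f_A = -20.250 / -58.3 = 0.3473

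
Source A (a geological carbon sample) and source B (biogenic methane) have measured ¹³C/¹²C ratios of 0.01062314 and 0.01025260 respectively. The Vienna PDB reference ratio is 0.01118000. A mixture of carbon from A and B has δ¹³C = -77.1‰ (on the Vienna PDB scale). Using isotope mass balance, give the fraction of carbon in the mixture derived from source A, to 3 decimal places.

δ_A = (0.01062314/0.01118000 − 1)×1000 = (0.950191 − 1)×1000 = -49.809‰
δ_B = (0.01025260/0.01118000 − 1)×1000 = (0.917048 − 1)×1000 = -82.952‰
f_A = (δ_mix − δ_B)/(δ_A − δ_B) = (-77.1 − (-82.952))/(-49.809 − (-82.952))
f_A = 5.852 / 33.143 = 0.1766

0.177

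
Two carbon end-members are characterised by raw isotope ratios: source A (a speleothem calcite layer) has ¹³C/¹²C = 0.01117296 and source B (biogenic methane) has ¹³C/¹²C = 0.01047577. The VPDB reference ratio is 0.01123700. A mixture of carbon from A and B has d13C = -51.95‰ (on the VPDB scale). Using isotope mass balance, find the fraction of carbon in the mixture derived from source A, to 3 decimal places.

0.255

δ_A = (0.01117296/0.01123700 − 1)×1000 = (0.994301 − 1)×1000 = -5.699‰
δ_B = (0.01047577/0.01123700 − 1)×1000 = (0.932257 − 1)×1000 = -67.743‰
f_A = (δ_mix − δ_B)/(δ_A − δ_B) = (-51.95 − (-67.743))/(-5.699 − (-67.743))
f_A = 15.793 / 62.044 = 0.2545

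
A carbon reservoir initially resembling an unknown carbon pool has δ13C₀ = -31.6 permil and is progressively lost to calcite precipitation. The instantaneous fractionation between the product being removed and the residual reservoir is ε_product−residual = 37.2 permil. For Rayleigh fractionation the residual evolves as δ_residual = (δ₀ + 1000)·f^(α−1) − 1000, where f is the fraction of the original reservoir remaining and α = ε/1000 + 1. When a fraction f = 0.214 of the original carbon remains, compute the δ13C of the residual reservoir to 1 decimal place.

Rayleigh residual: δ_res = (δ₀ + 1000)·f^(α−1) − 1000
α = ε/1000 + 1 = 1.03720, so α − 1 = 0.03720
f^(α−1) = 0.214^(0.03720) = 0.944260
δ_res = (-31.6 + 1000) × 0.944260 − 1000 = 914.421 − 1000 = -85.58 permil

-85.6 permil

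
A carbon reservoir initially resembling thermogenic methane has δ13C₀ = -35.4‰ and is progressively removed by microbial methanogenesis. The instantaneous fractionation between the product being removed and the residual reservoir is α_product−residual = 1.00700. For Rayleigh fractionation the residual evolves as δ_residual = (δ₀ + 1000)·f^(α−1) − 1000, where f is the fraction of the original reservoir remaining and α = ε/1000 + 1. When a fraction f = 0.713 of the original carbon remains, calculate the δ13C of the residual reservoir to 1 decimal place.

Rayleigh residual: δ_res = (δ₀ + 1000)·f^(α−1) − 1000
α − 1 = 0.00700
f^(α−1) = 0.713^(0.00700) = 0.997635
δ_res = (-35.4 + 1000) × 0.997635 − 1000 = 962.319 − 1000 = -37.68‰

-37.7‰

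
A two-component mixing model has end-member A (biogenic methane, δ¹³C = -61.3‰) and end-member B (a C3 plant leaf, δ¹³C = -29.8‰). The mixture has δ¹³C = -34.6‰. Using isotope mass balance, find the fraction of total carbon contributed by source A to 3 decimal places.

0.152

δ_mix = f_A·δ_A + (1 − f_A)·δ_B  ⇒  f_A = (δ_mix − δ_B)/(δ_A − δ_B)
f_A = (-34.6 − (-29.8)) / (-61.3 − (-29.8))
f_A = -4.8 / -31.5 = 0.1524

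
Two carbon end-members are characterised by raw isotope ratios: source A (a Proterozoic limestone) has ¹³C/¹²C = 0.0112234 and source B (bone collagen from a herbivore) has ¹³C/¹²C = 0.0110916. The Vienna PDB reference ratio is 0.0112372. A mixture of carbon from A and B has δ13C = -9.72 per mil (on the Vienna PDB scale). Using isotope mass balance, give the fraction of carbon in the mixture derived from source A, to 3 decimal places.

0.276

δ_A = (0.0112234/0.0112372 − 1)×1000 = (0.998772 − 1)×1000 = -1.228 per mil
δ_B = (0.0110916/0.0112372 − 1)×1000 = (0.987043 − 1)×1000 = -12.957 per mil
f_A = (δ_mix − δ_B)/(δ_A − δ_B) = (-9.72 − (-12.957))/(-1.228 − (-12.957))
f_A = 3.237 / 11.729 = 0.2760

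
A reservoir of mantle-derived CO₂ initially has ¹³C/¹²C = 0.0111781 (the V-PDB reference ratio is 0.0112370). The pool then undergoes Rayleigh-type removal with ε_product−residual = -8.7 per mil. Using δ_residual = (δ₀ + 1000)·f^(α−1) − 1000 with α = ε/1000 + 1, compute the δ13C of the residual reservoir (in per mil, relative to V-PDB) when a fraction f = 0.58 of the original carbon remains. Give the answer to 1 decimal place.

δ₀ = (0.0111781/0.0112370 − 1)×1000 = (0.994758 − 1)×1000 = -5.242 per mil
α − 1 = ε/1000 = -0.0087
f^(α−1) = 0.58^(-0.0087) = 1.004750
δ_res = (-5.242 + 1000) × 1.004750 − 1000 = 999.484 − 1000 = -0.52 per mil

-0.5 per mil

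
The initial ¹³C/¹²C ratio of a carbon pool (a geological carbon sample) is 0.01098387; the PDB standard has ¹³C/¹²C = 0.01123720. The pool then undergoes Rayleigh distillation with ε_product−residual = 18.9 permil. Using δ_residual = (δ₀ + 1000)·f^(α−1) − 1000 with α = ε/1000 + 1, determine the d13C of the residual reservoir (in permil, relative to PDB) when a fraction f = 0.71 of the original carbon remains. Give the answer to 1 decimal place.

δ₀ = (0.01098387/0.01123720 − 1)×1000 = (0.977456 − 1)×1000 = -22.544 permil
α − 1 = ε/1000 = 0.0189
f^(α−1) = 0.71^(0.0189) = 0.993548
δ_res = (-22.544 + 1000) × 0.993548 − 1000 = 971.149 − 1000 = -28.85 permil

-28.9 permil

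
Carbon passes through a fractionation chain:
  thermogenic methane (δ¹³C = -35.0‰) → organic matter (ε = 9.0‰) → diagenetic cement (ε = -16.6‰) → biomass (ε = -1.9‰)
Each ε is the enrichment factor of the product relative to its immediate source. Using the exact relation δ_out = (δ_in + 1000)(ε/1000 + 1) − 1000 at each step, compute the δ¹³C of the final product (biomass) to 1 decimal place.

step 1: δ = (-35.00 + 1000)·(9.0/1000 + 1) − 1000 = -26.32‰
step 2: δ = (-26.32 + 1000)·(-16.6/1000 + 1) − 1000 = -42.48‰
step 3: δ = (-42.48 + 1000)·(-1.9/1000 + 1) − 1000 = -44.30‰

-44.3‰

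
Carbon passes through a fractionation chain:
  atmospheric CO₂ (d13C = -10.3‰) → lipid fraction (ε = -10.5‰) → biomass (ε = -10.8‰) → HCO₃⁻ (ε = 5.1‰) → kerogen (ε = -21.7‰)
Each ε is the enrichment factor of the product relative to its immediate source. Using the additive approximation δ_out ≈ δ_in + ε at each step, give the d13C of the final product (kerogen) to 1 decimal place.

step 1: δ ≈ -10.3 + (-10.5) = -20.8‰
step 2: δ ≈ -20.8 + (-10.8) = -31.6‰
step 3: δ ≈ -31.6 + (5.1) = -26.5‰
step 4: δ ≈ -26.5 + (-21.7) = -48.2‰

-48.2‰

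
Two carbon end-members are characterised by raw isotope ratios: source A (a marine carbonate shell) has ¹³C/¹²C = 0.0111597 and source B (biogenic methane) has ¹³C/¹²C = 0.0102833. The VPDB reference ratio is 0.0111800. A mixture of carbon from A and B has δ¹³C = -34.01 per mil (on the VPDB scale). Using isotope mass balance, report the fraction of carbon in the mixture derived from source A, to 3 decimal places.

δ_A = (0.0111597/0.0111800 − 1)×1000 = (0.998184 − 1)×1000 = -1.816 per mil
δ_B = (0.0102833/0.0111800 − 1)×1000 = (0.919794 − 1)×1000 = -80.206 per mil
f_A = (δ_mix − δ_B)/(δ_A − δ_B) = (-34.01 − (-80.206))/(-1.816 − (-80.206))
f_A = 46.196 / 78.390 = 0.5893

0.589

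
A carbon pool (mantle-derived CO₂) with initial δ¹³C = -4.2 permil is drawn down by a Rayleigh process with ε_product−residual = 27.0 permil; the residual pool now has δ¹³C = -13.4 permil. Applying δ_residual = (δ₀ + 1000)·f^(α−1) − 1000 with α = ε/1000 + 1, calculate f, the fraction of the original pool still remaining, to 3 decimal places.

0.709

α − 1 = ε/1000 = 0.0270
(δ_res + 1000)/(δ₀ + 1000) = (-13.4 + 1000)/(-4.2 + 1000) = 986.6/995.8 = 0.990761
f = 0.990761^(1/0.0270) = exp(ln(0.990761)/0.0270) = exp(-0.00928/0.0270)
f = exp(-0.3438) = 0.7091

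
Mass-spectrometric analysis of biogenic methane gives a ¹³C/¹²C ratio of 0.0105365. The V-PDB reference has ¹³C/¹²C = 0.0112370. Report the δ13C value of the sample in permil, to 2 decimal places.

-62.34 permil

δ13C = (R_sample / R_standard − 1) × 1000
R_sample / R_standard = 0.0105365 / 0.0112370 = 0.937661
δ13C = (0.937661 − 1) × 1000 = -62.339 permil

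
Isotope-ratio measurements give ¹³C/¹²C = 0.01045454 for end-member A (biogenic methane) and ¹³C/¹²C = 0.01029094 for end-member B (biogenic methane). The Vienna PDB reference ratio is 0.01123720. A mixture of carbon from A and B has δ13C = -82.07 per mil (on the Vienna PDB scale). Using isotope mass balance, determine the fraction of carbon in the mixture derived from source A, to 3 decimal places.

δ_A = (0.01045454/0.01123720 − 1)×1000 = (0.930351 − 1)×1000 = -69.649 per mil
δ_B = (0.01029094/0.01123720 − 1)×1000 = (0.915792 − 1)×1000 = -84.208 per mil
f_A = (δ_mix − δ_B)/(δ_A − δ_B) = (-82.07 − (-84.208))/(-69.649 − (-84.208))
f_A = 2.138 / 14.559 = 0.1468

0.147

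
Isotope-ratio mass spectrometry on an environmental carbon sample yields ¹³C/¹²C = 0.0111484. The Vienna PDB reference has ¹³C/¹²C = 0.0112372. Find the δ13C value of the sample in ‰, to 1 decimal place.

-7.9‰

δ13C = (R_sample / R_standard − 1) × 1000
R_sample / R_standard = 0.0111484 / 0.0112372 = 0.992098
δ13C = (0.992098 − 1) × 1000 = -7.90‰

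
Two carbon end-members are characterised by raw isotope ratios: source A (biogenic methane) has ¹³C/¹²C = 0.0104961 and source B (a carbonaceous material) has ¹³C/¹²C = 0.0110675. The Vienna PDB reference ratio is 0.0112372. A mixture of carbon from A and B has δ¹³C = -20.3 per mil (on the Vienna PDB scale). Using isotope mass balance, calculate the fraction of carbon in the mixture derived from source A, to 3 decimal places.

δ_A = (0.0104961/0.0112372 − 1)×1000 = (0.934049 − 1)×1000 = -65.951 per mil
δ_B = (0.0110675/0.0112372 − 1)×1000 = (0.984898 − 1)×1000 = -15.102 per mil
f_A = (δ_mix − δ_B)/(δ_A − δ_B) = (-20.3 − (-15.102))/(-65.951 − (-15.102))
f_A = -5.198 / -50.849 = 0.1022

0.102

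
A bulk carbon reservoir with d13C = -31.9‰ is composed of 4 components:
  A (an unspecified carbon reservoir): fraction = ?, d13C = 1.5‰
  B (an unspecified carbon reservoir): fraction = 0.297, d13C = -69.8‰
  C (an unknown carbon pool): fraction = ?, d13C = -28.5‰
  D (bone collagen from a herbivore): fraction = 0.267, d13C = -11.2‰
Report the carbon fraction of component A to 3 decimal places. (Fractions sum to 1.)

0.142

Let f_A and f_C be the unknown fractions; fractions sum to 1 so f_A + f_C = 0.436.
Mass balance: Σ fᵢ·δᵢ = δ_bulk ⇒ f_A·(1.5) + f_C·(-28.5) = -31.9 − (-23.721) = -8.179
Substitute f_C = 0.436 − f_A:
f_A·(1.5 − -28.5) = -8.179 − 0.436×(-28.5) = 4.247
f_A = 4.247 / 30.0 = 0.1416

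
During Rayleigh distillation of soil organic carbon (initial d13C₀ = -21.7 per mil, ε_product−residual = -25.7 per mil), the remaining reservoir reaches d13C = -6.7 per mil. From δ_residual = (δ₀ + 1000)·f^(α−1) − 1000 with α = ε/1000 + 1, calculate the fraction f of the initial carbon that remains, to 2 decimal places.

0.55

α − 1 = ε/1000 = -0.0257
(δ_res + 1000)/(δ₀ + 1000) = (-6.7 + 1000)/(-21.7 + 1000) = 993.3/978.3 = 1.015333
f = 1.015333^(1/-0.0257) = exp(ln(1.015333)/-0.0257) = exp(0.01522/-0.0257)
f = exp(-0.5921) = 0.5532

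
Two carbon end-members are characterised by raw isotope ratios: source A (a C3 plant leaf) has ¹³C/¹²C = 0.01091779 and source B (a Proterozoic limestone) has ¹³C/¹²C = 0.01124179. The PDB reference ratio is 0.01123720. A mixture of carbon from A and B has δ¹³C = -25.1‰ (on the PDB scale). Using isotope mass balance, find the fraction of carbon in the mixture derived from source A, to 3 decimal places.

0.885

δ_A = (0.01091779/0.01123720 − 1)×1000 = (0.971576 − 1)×1000 = -28.424‰
δ_B = (0.01124179/0.01123720 − 1)×1000 = (1.000408 − 1)×1000 = 0.408‰
f_A = (δ_mix − δ_B)/(δ_A − δ_B) = (-25.1 − (0.408))/(-28.424 − (0.408))
f_A = -25.508 / -28.833 = 0.8847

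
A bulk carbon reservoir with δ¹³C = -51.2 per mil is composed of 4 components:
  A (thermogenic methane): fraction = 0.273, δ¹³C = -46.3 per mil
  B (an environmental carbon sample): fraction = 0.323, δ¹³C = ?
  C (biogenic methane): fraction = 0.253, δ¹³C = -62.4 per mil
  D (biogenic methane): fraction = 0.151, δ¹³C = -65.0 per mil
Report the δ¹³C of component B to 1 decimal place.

-40.1 per mil

Isotope mass balance: δ_bulk = Σ fᵢ·δᵢ.
-51.2 = 0.273×(-46.3) + 0.323×δ_B + 0.253×(-62.4) + 0.151×(-65.0)
0.323·δ_B = -51.2 − (-38.242) = -12.958
δ_B = -12.958 / 0.323 = -40.12 per mil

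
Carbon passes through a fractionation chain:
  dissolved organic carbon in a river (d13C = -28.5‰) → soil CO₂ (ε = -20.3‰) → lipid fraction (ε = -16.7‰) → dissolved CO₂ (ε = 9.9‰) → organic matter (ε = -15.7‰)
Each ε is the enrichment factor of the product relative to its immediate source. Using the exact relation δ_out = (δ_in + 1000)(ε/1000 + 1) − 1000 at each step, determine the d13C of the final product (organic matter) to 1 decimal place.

-69.7‰

step 1: δ = (-28.50 + 1000)·(-20.3/1000 + 1) − 1000 = -48.22‰
step 2: δ = (-48.22 + 1000)·(-16.7/1000 + 1) − 1000 = -64.12‰
step 3: δ = (-64.12 + 1000)·(9.9/1000 + 1) − 1000 = -54.85‰
step 4: δ = (-54.85 + 1000)·(-15.7/1000 + 1) − 1000 = -69.69‰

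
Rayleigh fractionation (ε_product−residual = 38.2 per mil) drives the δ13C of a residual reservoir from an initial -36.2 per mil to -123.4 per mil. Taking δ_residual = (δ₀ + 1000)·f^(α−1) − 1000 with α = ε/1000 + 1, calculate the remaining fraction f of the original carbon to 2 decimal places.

α − 1 = ε/1000 = 0.0382
(δ_res + 1000)/(δ₀ + 1000) = (-123.4 + 1000)/(-36.2 + 1000) = 876.6/963.8 = 0.909525
f = 0.909525^(1/0.0382) = exp(ln(0.909525)/0.0382) = exp(-0.09483/0.0382)
f = exp(-2.4825) = 0.0835

0.08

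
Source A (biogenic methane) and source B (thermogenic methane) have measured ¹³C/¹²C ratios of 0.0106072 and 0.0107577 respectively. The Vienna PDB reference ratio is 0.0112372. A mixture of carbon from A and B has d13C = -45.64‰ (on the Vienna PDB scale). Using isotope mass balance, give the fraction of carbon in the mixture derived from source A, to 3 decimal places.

δ_A = (0.0106072/0.0112372 − 1)×1000 = (0.943936 − 1)×1000 = -56.064‰
δ_B = (0.0107577/0.0112372 − 1)×1000 = (0.957329 − 1)×1000 = -42.671‰
f_A = (δ_mix − δ_B)/(δ_A − δ_B) = (-45.64 − (-42.671))/(-56.064 − (-42.671))
f_A = -2.969 / -13.393 = 0.2217

0.222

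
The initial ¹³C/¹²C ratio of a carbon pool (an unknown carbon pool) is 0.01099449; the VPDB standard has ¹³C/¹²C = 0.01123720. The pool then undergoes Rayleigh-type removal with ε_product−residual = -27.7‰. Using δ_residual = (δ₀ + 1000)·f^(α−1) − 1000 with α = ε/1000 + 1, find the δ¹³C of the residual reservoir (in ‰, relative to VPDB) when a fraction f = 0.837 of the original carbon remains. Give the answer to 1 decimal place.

δ₀ = (0.01099449/0.01123720 − 1)×1000 = (0.978401 − 1)×1000 = -21.599‰
α − 1 = ε/1000 = -0.0277
f^(α−1) = 0.837^(-0.0277) = 1.004941
δ_res = (-21.599 + 1000) × 1.004941 − 1000 = 983.235 − 1000 = -16.76‰

-16.8‰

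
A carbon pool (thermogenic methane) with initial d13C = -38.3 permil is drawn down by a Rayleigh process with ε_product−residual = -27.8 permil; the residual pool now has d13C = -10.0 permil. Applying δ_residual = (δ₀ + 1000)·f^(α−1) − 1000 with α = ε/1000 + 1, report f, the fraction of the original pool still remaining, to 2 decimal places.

0.35

α − 1 = ε/1000 = -0.0278
(δ_res + 1000)/(δ₀ + 1000) = (-10.0 + 1000)/(-38.3 + 1000) = 990.0/961.7 = 1.029427
f = 1.029427^(1/-0.0278) = exp(ln(1.029427)/-0.0278) = exp(0.02900/-0.0278)
f = exp(-1.0433) = 0.3523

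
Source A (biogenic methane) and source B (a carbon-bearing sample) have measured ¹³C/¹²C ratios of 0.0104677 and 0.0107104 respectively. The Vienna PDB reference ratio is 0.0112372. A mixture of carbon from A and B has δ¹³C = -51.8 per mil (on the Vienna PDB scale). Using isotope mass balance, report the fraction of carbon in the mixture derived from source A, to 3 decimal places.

δ_A = (0.0104677/0.0112372 − 1)×1000 = (0.931522 − 1)×1000 = -68.478 per mil
δ_B = (0.0107104/0.0112372 − 1)×1000 = (0.953120 − 1)×1000 = -46.880 per mil
f_A = (δ_mix − δ_B)/(δ_A − δ_B) = (-51.8 − (-46.880))/(-68.478 − (-46.880))
f_A = -4.920 / -21.598 = 0.2278

0.228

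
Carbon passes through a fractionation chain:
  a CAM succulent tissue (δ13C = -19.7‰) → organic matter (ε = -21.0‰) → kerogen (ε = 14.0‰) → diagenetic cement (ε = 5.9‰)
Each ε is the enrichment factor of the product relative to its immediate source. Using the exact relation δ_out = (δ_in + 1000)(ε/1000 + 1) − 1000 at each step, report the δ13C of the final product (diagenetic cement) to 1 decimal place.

-21.1‰

step 1: δ = (-19.70 + 1000)·(-21.0/1000 + 1) − 1000 = -40.29‰
step 2: δ = (-40.29 + 1000)·(14.0/1000 + 1) − 1000 = -26.85‰
step 3: δ = (-26.85 + 1000)·(5.9/1000 + 1) − 1000 = -21.11‰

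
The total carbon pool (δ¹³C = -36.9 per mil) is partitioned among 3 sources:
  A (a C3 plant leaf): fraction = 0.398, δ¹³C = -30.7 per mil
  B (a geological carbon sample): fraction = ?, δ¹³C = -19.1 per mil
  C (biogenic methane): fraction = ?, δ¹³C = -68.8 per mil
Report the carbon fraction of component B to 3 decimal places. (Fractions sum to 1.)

Let f_B and f_C be the unknown fractions; fractions sum to 1 so f_B + f_C = 0.602.
Mass balance: Σ fᵢ·δᵢ = δ_bulk ⇒ f_B·(-19.1) + f_C·(-68.8) = -36.9 − (-12.219) = -24.681
Substitute f_C = 0.602 − f_B:
f_B·(-19.1 − -68.8) = -24.681 − 0.602×(-68.8) = 16.736
f_B = 16.736 / 49.7 = 0.3367

0.337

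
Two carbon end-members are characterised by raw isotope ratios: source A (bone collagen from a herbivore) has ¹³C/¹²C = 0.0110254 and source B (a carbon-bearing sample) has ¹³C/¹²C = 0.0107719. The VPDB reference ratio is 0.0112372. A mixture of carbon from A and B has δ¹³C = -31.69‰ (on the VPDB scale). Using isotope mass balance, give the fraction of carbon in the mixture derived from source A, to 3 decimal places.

δ_A = (0.0110254/0.0112372 − 1)×1000 = (0.981152 − 1)×1000 = -18.848‰
δ_B = (0.0107719/0.0112372 − 1)×1000 = (0.958593 − 1)×1000 = -41.407‰
f_A = (δ_mix − δ_B)/(δ_A − δ_B) = (-31.69 − (-41.407))/(-18.848 − (-41.407))
f_A = 9.717 / 22.559 = 0.4307

0.431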